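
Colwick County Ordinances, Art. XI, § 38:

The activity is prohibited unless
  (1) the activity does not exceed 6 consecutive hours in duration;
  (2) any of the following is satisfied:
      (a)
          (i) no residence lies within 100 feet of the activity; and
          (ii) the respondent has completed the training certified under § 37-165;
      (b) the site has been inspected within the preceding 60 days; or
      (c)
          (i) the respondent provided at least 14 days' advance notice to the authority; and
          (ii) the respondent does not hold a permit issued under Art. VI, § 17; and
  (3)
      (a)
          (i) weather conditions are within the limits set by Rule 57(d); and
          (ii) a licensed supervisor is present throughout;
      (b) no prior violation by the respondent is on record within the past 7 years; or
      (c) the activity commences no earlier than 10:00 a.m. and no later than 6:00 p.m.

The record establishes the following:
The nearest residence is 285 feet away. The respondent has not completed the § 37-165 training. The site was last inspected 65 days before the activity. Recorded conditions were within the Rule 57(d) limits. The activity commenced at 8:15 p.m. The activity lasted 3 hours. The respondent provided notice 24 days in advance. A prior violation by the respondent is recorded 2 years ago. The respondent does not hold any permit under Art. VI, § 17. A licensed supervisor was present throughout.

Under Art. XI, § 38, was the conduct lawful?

Yes — lawful.

(1) ≤ 6 hrs duration — satisfied.
(i) no residence in 100 ft — holds.
(ii) training certified — not satisfied.
(a): T AND F → false.
(b) site inspected — fails.
(i) ≥14 days' notice — holds.
(ii) not (holds permit) — satisfied.
So (c) is satisfied (T AND T).
(2) = F OR F OR T = true.
(i) weather ok — holds.
(ii) supervisor present — satisfied.
(a) = T AND T = true.
(b) no prior violation — not met.
(c) start within hours — not met.
So (3) is satisfied (T OR F OR F).
Overall: T AND T AND T → true.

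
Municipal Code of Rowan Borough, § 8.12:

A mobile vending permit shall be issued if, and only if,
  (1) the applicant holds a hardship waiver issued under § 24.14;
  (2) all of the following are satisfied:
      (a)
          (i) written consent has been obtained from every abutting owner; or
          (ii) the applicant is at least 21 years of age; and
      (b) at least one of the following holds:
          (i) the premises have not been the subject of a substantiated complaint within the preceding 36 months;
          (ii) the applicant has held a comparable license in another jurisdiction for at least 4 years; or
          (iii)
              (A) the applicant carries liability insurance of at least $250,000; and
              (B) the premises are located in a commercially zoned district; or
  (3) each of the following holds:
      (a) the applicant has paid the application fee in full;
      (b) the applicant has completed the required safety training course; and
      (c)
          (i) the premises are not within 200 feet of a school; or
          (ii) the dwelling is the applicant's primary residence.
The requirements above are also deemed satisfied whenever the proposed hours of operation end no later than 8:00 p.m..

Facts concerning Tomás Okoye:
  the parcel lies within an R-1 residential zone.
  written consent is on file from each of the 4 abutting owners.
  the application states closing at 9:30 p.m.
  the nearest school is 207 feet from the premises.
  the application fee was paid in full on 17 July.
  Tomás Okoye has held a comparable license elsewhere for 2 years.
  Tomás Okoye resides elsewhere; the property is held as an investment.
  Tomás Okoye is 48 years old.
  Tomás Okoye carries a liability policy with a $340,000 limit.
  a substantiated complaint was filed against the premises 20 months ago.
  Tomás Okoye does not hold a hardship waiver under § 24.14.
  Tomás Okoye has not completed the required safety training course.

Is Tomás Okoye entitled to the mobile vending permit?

(1) hardship waiver — fails.
(i) all abutters consent — met.
(ii) age ≥ 21 — holds.
(a) = T OR T = true.
(i) no complaint in 36 mo. — not met.
(ii) prior license ≥ 4 yr — fails.
(A) insurance ≥ $250,000 — holds.
(B) commercially zoned — not met.
(iii): T AND F → false.
So (b) is not satisfied (F OR F OR F).
(2) = T AND F = false.
(a) fee paid — holds.
(b) safety training — not satisfied.
(i) ≥200 ft from school — met.
(ii) primary residence — not satisfied.
(c) = T OR F = true.
So (3) is not satisfied (T AND F AND T).
So Overall is not satisfied (F OR F OR F).
Exception (closes by 8 p.m.) — not satisfied.
Result: main false OR exception false → false.

No — denied.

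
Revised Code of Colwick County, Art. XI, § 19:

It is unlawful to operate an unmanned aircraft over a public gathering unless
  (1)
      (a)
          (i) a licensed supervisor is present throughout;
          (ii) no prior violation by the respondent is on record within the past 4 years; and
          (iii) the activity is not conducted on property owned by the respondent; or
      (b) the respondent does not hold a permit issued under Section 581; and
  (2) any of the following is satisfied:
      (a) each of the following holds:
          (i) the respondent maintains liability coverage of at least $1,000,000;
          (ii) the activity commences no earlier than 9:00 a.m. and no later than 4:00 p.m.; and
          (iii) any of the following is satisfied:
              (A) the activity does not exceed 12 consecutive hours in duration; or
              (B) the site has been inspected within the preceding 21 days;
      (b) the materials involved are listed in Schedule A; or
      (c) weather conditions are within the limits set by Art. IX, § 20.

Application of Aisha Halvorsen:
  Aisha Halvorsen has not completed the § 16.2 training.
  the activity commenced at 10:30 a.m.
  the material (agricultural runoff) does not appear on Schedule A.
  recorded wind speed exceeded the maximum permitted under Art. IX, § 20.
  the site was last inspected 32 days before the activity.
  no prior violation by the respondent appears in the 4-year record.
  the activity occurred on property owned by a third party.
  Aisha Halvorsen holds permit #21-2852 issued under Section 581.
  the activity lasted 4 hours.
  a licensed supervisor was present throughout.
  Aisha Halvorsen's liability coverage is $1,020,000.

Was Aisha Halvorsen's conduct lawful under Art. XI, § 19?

(i) supervisor present — satisfied.
(ii) no prior violation — met.
(iii) not (own property) — satisfied.
So (a) is satisfied (T AND T AND T).
(b) not (holds permit) — not met.
So (1) is satisfied (T OR F).
(i) coverage ≥ $1,000,000 — satisfied.
(ii) start within hours — holds.
(A) ≤ 12 hrs duration — holds.
(B) site inspected — not satisfied.
So (iii) is satisfied (T OR F).
(a): T AND T AND T → true.
(b) Schedule A material — not met.
(c) weather ok — not met.
(2): T OR F OR F → true.
Overall: T AND T → true.

Yes — lawful.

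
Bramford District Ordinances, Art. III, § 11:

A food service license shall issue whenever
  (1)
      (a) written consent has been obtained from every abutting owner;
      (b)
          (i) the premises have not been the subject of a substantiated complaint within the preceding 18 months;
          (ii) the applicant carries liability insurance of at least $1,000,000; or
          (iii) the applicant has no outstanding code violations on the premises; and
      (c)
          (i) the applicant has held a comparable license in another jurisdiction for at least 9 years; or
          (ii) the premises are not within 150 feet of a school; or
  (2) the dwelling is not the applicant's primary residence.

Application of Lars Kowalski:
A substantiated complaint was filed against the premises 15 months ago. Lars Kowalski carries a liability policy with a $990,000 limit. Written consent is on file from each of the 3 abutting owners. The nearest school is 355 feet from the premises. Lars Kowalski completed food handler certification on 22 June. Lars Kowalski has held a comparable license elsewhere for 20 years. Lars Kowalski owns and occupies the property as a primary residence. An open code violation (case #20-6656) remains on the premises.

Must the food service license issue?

(a) all abutters consent — met.
(i) no complaint in 18 mo. — not met.
(ii) insurance ≥ $1,000,000 — not satisfied.
(iii) no code violations — not satisfied.
(b) = F OR F OR F = false.
(i) prior license ≥ 9 yr — met.
(ii) ≥150 ft from school — holds.
(c): T OR T → true.
So (1) is not satisfied (T AND F AND T).
(2) not (primary residence) — fails.
Overall: F OR F → false.

No — denied.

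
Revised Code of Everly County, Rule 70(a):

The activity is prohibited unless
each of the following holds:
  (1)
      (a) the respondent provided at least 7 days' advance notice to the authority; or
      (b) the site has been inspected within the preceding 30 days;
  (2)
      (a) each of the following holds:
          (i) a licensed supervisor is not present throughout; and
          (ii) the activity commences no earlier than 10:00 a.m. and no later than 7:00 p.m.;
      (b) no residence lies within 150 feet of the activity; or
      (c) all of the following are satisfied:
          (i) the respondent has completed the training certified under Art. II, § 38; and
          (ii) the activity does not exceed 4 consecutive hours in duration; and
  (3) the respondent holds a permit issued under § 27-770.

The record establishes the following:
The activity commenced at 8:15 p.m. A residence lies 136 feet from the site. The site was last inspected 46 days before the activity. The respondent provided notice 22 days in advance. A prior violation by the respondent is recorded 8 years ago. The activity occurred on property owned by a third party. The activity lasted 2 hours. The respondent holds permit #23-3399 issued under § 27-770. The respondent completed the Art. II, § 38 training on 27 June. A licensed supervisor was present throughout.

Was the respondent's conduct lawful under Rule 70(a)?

Yes — lawful.

(a) ≥7 days' notice — holds.
(b) site inspected — not satisfied.
So (1) is satisfied (T OR F).
(i) not (supervisor present) — fails.
(ii) start within hours — not met.
So (a) is not satisfied (F AND F).
(b) no residence in 150 ft — not satisfied.
(i) training certified — holds.
(ii) ≤ 4 hrs duration — met.
(c): T AND T → true.
(2) = F OR F OR T = true.
(3) holds permit — satisfied.
Overall = T AND T AND T = true.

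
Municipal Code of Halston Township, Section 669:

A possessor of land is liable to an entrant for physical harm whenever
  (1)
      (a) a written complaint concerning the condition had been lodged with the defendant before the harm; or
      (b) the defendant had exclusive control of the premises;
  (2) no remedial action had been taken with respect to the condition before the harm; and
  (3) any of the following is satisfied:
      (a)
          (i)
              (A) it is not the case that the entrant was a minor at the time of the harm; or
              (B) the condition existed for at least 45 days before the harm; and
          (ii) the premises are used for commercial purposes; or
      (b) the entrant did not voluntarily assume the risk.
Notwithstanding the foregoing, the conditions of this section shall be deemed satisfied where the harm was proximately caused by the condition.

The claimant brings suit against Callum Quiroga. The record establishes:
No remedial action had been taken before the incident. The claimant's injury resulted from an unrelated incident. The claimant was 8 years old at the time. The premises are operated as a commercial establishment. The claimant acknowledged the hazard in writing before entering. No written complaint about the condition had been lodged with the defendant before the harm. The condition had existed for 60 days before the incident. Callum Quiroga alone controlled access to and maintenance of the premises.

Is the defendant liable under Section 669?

(a) complaint lodged — not met.
(b) exclusive control — holds.
(1) = F OR T = true.
(2) no remedial action — satisfied.
(A) not (entrant a minor) — fails.
(B) condition ≥45 days old — satisfied.
So (i) is satisfied (F OR T).
(ii) commercial use — met.
So (a) is satisfied (T AND T).
(b) no assumed risk — not satisfied.
(3) = T OR F = true.
Overall: T AND T AND T → true.
Exception (proximate cause) — not satisfied.
Result: main true OR exception false → true.

Yes — liable.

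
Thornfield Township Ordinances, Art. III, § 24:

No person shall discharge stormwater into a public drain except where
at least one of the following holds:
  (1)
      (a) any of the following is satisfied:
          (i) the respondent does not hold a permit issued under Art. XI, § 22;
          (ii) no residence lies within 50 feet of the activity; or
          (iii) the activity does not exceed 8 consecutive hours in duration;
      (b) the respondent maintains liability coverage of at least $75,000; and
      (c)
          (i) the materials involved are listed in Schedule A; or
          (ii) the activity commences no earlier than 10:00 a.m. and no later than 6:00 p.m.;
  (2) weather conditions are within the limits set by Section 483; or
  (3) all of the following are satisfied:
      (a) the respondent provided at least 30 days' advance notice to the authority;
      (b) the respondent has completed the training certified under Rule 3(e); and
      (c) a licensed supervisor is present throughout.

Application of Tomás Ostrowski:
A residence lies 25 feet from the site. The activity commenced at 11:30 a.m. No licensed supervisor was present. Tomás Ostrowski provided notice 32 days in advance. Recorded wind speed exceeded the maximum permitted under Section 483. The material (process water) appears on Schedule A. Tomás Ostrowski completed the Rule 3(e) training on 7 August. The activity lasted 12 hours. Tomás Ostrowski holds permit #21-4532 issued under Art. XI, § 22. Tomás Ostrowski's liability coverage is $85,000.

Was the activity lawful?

No — unlawful.

(i) not (holds permit) — not satisfied.
(ii) no residence in 50 ft — not satisfied.
(iii) ≤ 8 hrs duration — not satisfied.
So (a) is not satisfied (F OR F OR F).
(b) coverage ≥ $75,000 — met.
(i) Schedule A material — met.
(ii) start within hours — holds.
So (c) is satisfied (T OR T).
(1) = F AND T AND T = false.
(2) weather ok — not satisfied.
(a) ≥30 days' notice — met.
(b) training certified — holds.
(c) supervisor present — fails.
(3): T AND T AND F → false.
So Overall is not satisfied (F OR F OR F).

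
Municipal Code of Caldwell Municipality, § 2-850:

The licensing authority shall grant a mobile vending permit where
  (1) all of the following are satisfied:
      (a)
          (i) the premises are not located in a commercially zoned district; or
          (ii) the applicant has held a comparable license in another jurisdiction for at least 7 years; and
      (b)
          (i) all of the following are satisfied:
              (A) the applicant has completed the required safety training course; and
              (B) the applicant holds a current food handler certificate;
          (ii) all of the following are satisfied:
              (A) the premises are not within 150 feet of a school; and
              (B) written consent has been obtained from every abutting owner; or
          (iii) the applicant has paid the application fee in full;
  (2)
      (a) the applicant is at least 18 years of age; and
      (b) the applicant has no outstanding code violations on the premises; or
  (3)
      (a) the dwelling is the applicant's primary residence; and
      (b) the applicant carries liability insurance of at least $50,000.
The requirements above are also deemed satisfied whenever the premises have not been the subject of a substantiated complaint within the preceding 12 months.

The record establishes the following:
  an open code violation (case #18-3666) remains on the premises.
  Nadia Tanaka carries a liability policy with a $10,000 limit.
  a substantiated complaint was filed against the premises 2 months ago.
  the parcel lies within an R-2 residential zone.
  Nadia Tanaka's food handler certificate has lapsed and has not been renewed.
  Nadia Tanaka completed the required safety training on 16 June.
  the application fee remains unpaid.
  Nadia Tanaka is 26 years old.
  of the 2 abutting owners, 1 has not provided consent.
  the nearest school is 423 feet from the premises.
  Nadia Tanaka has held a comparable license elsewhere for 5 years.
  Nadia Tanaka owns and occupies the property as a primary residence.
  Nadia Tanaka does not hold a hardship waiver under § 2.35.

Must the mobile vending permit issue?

No — denied.

(i) not (commercially zoned) — holds.
(ii) prior license ≥ 7 yr — not met.
(a): T OR F → true.
(A) safety training — satisfied.
(B) food handler cert. — not satisfied.
(i) = T AND F = false.
(A) ≥150 ft from school — satisfied.
(B) all abutters consent — not met.
(ii): T AND F → false.
(iii) fee paid — not satisfied.
So (b) is not satisfied (F OR F OR F).
(1) = T AND F = false.
(a) age ≥ 18 — satisfied.
(b) no code violations — not satisfied.
(2): T AND F → false.
(a) primary residence — holds.
(b) insurance ≥ $50,000 — not satisfied.
So (3) is not satisfied (T AND F).
Overall = F OR F OR F = false.
Exception (no complaint in 12 mo.) — not satisfied.
Result: main false OR exception false → false.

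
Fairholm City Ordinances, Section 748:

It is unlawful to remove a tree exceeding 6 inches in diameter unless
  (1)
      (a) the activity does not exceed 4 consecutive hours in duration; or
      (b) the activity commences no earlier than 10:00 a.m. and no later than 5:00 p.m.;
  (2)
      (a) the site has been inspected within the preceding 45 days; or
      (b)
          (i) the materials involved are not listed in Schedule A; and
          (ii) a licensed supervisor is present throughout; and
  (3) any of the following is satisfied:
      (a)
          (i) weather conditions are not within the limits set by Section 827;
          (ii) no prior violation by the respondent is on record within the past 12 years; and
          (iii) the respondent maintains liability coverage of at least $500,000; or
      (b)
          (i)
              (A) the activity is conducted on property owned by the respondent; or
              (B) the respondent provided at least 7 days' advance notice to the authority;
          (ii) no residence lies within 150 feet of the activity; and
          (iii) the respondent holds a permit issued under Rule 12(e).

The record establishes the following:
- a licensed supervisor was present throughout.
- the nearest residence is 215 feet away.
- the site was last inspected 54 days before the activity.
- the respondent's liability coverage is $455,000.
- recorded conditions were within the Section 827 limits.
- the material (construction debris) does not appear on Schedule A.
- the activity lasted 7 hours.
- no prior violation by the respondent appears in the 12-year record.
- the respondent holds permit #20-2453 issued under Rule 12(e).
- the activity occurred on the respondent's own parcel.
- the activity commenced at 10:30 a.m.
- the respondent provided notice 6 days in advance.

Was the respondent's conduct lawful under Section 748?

Yes — lawful.

(a) ≤ 4 hrs duration — not satisfied.
(b) start within hours — holds.
(1) = F OR T = true.
(a) site inspected — not met.
(i) not (Schedule A material) — met.
(ii) supervisor present — holds.
(b) = T AND T = true.
(2) = F OR T = true.
(i) not (weather ok) — fails.
(ii) no prior violation — met.
(iii) coverage ≥ $500,000 — fails.
(a): F AND T AND F → false.
(A) own property — met.
(B) ≥7 days' notice — fails.
(i): T OR F → true.
(ii) no residence in 150 ft — satisfied.
(iii) holds permit — met.
(b) = T AND T AND T = true.
(3): F OR T → true.
Overall: T AND T AND T → true.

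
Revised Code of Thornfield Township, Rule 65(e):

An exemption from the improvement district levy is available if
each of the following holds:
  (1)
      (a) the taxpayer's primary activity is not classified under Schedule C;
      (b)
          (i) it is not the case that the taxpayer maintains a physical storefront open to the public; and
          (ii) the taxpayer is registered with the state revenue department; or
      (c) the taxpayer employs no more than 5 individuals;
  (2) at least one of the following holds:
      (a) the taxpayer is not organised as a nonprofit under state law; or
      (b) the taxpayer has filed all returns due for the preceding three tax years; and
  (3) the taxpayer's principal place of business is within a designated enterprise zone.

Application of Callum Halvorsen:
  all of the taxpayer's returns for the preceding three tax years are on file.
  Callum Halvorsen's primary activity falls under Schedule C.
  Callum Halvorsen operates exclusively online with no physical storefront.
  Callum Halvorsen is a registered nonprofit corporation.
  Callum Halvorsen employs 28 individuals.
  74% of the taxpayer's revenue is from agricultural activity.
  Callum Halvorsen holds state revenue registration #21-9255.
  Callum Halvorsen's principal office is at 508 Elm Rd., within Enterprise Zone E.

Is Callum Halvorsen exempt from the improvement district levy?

(a) not (Schedule C activity) — not satisfied.
(i) not (has storefront) — satisfied.
(ii) state-registered — met.
(b) = T AND T = true.
(c) ≤ 5 employees — not satisfied.
So (1) is satisfied (F OR T OR F).
(a) not (nonprofit) — not met.
(b) returns current — holds.
(2) = F OR T = true.
(3) in enterprise zone — met.
Overall = T AND T AND T = true.

Yes — exempt.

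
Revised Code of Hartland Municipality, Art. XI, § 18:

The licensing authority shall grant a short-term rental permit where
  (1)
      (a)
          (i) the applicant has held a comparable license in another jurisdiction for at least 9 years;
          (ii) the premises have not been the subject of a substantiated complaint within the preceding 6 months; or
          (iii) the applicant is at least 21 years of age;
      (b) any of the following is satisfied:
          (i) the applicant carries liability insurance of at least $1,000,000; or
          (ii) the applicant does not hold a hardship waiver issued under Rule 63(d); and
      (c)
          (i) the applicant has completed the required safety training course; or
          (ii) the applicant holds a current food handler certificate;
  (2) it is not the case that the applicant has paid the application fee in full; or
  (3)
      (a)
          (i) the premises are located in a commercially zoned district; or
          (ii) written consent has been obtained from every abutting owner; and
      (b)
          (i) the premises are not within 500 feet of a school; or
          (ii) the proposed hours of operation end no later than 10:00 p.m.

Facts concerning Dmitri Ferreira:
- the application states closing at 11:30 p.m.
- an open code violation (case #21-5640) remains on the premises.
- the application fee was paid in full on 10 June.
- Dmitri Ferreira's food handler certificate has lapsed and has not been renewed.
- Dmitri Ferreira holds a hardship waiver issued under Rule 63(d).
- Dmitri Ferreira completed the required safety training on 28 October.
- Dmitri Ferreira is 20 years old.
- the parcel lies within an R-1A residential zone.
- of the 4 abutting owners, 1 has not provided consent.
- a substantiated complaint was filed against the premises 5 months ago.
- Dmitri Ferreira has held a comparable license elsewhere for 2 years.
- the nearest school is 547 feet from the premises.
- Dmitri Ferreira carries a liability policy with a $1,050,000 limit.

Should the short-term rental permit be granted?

(i) prior license ≥ 9 yr — not satisfied.
(ii) no complaint in 6 mo. — not met.
(iii) age ≥ 21 — fails.
So (a) is not satisfied (F OR F OR F).
(i) insurance ≥ $1,000,000 — met.
(ii) not (hardship waiver) — not satisfied.
(b): T OR F → true.
(i) safety training — met.
(ii) food handler cert. — not met.
So (c) is satisfied (T OR F).
(1): F AND T AND T → false.
(2) not (fee paid) — not met.
(i) commercially zoned — not satisfied.
(ii) all abutters consent — not met.
(a): F OR F → false.
(i) ≥500 ft from school — met.
(ii) closes by 10 p.m. — fails.
(b) = T OR F = true.
So (3) is not satisfied (F AND T).
So Overall is not satisfied (F OR F OR F).

No — denied.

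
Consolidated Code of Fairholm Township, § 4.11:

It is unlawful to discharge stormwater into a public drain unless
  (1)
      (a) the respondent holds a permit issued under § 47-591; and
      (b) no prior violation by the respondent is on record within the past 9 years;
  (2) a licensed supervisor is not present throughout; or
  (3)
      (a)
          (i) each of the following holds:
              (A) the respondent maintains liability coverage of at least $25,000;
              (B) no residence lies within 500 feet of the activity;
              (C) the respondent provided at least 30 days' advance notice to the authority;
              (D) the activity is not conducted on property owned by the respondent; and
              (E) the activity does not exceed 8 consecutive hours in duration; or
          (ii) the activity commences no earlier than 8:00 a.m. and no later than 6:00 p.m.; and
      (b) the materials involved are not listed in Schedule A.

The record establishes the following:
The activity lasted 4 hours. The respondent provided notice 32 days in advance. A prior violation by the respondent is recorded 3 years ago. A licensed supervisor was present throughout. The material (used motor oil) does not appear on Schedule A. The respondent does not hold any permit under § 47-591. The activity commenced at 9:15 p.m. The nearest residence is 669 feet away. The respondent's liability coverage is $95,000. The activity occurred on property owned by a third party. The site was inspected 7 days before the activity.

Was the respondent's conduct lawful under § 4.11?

Yes — lawful.

(a) holds permit — not satisfied.
(b) no prior violation — not met.
(1): F AND F → false.
(2) not (supervisor present) — fails.
(A) coverage ≥ $25,000 — satisfied.
(B) no residence in 500 ft — met.
(C) ≥30 days' notice — satisfied.
(D) not (own property) — satisfied.
(E) ≤ 8 hrs duration — satisfied.
(i) = T AND T AND T AND T AND T = true.
(ii) start within hours — not met.
(a): T OR F → true.
(b) not (Schedule A material) — met.
So (3) is satisfied (T AND T).
So Overall is satisfied (F OR F OR T).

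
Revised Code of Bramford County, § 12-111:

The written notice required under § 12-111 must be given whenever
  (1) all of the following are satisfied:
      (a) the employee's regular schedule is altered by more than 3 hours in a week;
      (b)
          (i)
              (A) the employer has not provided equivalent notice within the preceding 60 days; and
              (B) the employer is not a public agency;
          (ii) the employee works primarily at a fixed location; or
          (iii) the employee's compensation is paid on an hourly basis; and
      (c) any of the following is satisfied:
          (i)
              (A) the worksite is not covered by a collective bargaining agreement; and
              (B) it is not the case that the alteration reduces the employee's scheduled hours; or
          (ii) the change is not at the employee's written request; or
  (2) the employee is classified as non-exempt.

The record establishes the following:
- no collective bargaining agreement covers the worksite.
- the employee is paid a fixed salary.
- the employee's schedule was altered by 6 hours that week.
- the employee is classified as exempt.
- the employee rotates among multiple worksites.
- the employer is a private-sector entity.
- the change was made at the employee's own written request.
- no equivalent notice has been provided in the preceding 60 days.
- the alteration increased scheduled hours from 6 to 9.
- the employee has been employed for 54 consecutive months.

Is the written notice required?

Yes — required.

(a) schedule shift > 3h — holds.
(A) no recent notice — satisfied.
(B) not (public agency) — met.
So (i) is satisfied (T AND T).
(ii) fixed location — not satisfied.
(iii) hourly-paid — not satisfied.
(b) = T OR F OR F = true.
(A) no CBA — met.
(B) not (hours reduced) — met.
(i): T AND T → true.
(ii) not employee-requested — not met.
So (c) is satisfied (T OR F).
(1) = T AND T AND T = true.
(2) non-exempt — not satisfied.
So Overall is satisfied (T OR F).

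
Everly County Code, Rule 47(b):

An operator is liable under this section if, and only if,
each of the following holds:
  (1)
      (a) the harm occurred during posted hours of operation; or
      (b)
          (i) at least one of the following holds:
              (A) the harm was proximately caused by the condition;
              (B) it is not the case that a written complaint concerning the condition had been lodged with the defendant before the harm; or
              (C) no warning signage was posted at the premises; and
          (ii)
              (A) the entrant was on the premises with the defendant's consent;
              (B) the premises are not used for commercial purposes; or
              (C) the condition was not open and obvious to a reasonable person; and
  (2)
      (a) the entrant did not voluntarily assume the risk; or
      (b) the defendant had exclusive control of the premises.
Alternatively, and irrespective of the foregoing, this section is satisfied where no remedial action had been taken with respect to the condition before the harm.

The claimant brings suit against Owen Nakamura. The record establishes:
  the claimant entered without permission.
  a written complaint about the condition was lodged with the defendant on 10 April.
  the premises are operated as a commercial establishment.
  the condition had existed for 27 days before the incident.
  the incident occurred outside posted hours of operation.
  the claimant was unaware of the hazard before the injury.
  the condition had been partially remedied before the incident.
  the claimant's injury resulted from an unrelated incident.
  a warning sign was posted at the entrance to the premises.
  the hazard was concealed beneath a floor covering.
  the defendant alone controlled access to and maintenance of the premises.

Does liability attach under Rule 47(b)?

(a) during posted hours — fails.
(A) proximate cause — not met.
(B) not (complaint lodged) — fails.
(C) no signage posted — not satisfied.
(i) = F OR F OR F = false.
(A) consent to enter — fails.
(B) not (commercial use) — not met.
(C) not open/obvious — satisfied.
(ii): F OR F OR T → true.
So (b) is not satisfied (F AND T).
(1): F OR F → false.
(a) no assumed risk — met.
(b) exclusive control — satisfied.
(2) = T OR T = true.
Overall: F AND T → false.
Exception (no remedial action) — not satisfied.
Result: main false OR exception false → false.

No — not liable.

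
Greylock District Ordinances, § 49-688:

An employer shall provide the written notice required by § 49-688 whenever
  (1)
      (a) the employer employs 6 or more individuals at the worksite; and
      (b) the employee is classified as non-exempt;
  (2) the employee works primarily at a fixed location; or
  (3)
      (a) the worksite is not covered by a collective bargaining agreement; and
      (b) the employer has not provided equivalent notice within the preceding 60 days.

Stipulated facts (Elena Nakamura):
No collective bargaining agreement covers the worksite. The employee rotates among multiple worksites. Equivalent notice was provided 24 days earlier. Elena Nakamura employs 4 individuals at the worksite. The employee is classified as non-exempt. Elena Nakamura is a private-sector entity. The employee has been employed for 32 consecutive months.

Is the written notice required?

No — not required.

(a) ≥ 6 at site — fails.
(b) non-exempt — satisfied.
So (1) is not satisfied (F AND T).
(2) fixed location — not satisfied.
(a) no CBA — holds.
(b) no recent notice — not satisfied.
So (3) is not satisfied (T AND F).
Overall = F OR F OR F = false.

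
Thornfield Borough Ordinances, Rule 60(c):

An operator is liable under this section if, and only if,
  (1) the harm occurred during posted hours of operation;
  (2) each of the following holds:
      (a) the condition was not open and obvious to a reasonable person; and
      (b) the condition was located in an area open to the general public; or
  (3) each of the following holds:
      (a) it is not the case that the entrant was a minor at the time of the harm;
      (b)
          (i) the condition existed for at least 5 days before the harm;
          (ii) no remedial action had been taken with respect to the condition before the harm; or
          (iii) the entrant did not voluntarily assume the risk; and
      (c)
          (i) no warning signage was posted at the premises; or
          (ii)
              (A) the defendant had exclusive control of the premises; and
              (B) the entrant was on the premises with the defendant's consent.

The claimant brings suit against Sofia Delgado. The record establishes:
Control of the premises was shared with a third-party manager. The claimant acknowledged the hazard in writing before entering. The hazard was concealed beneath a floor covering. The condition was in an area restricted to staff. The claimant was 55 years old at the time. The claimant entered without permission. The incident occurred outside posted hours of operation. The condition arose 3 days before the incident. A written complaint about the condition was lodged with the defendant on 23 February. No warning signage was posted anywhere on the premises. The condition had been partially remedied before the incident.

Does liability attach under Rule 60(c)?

(1) during posted hours — not satisfied.
(a) not open/obvious — met.
(b) public area — not met.
So (2) is not satisfied (T AND F).
(a) not (entrant a minor) — satisfied.
(i) condition ≥5 days old — not met.
(ii) no remedial action — fails.
(iii) no assumed risk — not satisfied.
So (b) is not satisfied (F OR F OR F).
(i) no signage posted — satisfied.
(A) exclusive control — fails.
(B) consent to enter — not satisfied.
(ii) = F AND F = false.
(c): T OR F → true.
(3) = T AND F AND T = false.
Overall = F OR F OR F = false.

No — not liable.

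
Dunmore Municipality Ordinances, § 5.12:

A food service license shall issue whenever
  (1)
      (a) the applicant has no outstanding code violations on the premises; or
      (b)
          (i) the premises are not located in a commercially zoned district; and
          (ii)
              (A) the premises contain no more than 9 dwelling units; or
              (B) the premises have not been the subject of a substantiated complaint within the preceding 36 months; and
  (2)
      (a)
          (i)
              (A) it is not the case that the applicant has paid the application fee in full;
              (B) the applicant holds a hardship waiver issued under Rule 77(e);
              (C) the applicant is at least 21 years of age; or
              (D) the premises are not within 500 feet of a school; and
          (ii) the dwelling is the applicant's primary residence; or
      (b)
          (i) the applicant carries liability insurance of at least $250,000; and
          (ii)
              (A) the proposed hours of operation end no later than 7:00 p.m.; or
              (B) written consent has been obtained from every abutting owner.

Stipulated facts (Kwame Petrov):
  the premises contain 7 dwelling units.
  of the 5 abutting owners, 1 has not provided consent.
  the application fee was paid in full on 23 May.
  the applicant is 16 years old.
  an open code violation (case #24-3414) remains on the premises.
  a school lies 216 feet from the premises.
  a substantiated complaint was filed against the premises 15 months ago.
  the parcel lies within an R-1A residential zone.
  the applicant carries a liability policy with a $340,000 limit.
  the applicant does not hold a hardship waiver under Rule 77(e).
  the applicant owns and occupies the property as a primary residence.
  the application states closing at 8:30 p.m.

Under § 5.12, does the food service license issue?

No — denied.

(a) no code violations — not met.
(i) not (commercially zoned) — satisfied.
(A) ≤ 9 units — holds.
(B) no complaint in 36 mo. — not satisfied.
(ii): T OR F → true.
So (b) is satisfied (T AND T).
(1) = F OR T = true.
(A) not (fee paid) — not satisfied.
(B) hardship waiver — not satisfied.
(C) age ≥ 21 — fails.
(D) ≥500 ft from school — fails.
So (i) is not satisfied (F OR F OR F OR F).
(ii) primary residence — satisfied.
(a): F AND T → false.
(i) insurance ≥ $250,000 — satisfied.
(A) closes by 7 p.m. — not satisfied.
(B) all abutters consent — fails.
So (ii) is not satisfied (F OR F).
(b) = T AND F = false.
So (2) is not satisfied (F OR F).
So Overall is not satisfied (T AND F).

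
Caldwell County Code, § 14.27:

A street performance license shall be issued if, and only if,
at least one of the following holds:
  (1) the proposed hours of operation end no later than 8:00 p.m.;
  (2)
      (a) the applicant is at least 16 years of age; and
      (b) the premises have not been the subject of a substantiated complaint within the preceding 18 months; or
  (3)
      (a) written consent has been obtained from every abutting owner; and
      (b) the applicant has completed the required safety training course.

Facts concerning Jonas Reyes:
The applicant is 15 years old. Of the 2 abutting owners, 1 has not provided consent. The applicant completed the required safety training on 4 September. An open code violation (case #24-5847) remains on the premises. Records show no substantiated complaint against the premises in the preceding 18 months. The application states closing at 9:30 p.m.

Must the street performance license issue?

(1) closes by 8 p.m. — not met.
(a) age ≥ 16 — not met.
(b) no complaint in 18 mo. — met.
(2): F AND T → false.
(a) all abutters consent — not satisfied.
(b) safety training — holds.
So (3) is not satisfied (F AND T).
Overall: F OR F OR F → false.

No — denied.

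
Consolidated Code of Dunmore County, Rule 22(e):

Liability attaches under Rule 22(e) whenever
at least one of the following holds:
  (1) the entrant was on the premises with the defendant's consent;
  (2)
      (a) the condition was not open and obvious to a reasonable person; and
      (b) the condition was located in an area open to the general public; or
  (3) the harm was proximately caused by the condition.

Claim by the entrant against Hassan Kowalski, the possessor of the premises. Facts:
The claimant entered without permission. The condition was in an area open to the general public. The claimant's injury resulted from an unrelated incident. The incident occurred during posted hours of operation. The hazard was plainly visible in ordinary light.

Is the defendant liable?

(1) consent to enter — not met.
(a) not open/obvious — not met.
(b) public area — met.
(2) = F AND T = false.
(3) proximate cause — not satisfied.
Overall: F OR F OR F → false.

No — not liable.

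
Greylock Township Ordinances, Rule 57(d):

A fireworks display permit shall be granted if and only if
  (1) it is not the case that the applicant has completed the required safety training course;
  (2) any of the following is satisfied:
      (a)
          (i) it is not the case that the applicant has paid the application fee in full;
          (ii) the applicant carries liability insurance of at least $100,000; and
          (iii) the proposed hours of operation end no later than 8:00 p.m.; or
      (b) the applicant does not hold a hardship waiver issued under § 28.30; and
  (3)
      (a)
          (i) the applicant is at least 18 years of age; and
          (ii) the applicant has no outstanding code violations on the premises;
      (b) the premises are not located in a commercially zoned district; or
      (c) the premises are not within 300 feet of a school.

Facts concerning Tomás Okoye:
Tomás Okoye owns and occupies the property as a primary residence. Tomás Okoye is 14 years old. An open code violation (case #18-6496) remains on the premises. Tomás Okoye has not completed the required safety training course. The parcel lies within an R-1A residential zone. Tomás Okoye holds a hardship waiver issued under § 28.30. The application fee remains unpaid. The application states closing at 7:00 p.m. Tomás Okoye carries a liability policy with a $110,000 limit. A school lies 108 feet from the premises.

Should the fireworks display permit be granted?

Yes — granted.

(1) not (safety training) — met.
(i) not (fee paid) — met.
(ii) insurance ≥ $100,000 — satisfied.
(iii) closes by 8 p.m. — holds.
So (a) is satisfied (T AND T AND T).
(b) not (hardship waiver) — fails.
(2): T OR F → true.
(i) age ≥ 18 — not met.
(ii) no code violations — fails.
(a) = F AND F = false.
(b) not (commercially zoned) — holds.
(c) ≥300 ft from school — fails.
(3): F OR T OR F → true.
Overall = T AND T AND T = true.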